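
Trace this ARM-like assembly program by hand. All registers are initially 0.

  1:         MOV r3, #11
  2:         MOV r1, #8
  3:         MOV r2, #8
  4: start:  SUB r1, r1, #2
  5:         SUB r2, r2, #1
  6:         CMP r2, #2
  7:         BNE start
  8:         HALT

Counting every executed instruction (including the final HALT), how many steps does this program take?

MOV r3, #11 → r3=11
MOV r1, #8 → r1=8
MOV r2, #8 → r2=8
SUB r1, r1, #2 → r1=8-2=6
SUB r2, r2, #1 → r2=8-1=7
CMP r2, #2  (cmp 7,2)
BNE start: taken
SUB r1, r1, #2 → r1=6-2=4
SUB r2, r2, #1 → r2=7-1=6
CMP r2, #2  (cmp 6,2)
BNE start: taken
SUB r1, r1, #2 → r1=4-2=2
SUB r2, r2, #1 → r2=6-1=5
CMP r2, #2  (cmp 5,2)
BNE start: taken
SUB r1, r1, #2 → r1=2-2=0
SUB r2, r2, #1 → r2=5-1=4
CMP r2, #2  (cmp 4,2)
BNE start: taken
SUB r1, r1, #2 → r1=0-2=-2
SUB r2, r2, #1 → r2=4-1=3
CMP r2, #2  (cmp 3,2)
BNE start: taken
SUB r1, r1, #2 → r1=(-2)-2=-4
SUB r2, r2, #1 → r2=3-1=2
CMP r2, #2  (cmp 2,2)
BNE start: not taken
halt.
Total executed instructions: 28.

28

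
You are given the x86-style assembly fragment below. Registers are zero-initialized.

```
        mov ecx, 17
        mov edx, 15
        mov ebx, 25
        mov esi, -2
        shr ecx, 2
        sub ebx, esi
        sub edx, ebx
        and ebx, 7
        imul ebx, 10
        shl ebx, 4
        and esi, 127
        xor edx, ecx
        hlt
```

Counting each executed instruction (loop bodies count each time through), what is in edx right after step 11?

after mov ecx, 17: ecx=17
after mov edx, 15: edx=15
after mov ebx, 25: ebx=25
after mov esi, -2: esi=-2
after shr ecx, 2: ecx=17>>2=4
after sub ebx, esi: ebx=25-(-2)=27
after sub edx, ebx: edx=15-27=-12
after and ebx, 7: ebx=27&7=3
after imul ebx, 10: ebx=3*10=30
after shl ebx, 4: ebx=30<<4=480
after and esi, 127: esi=(-2)&127=126
After step 11: edx = -12.

-12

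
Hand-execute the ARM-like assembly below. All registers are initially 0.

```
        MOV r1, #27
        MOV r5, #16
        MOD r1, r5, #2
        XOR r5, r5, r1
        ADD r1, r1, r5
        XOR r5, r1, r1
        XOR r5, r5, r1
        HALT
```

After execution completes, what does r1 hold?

MOV r1, #27 → r1=27
MOV r5, #16 → r5=16
MOD r1, r5, #2 → r1=16%2=0
XOR r5, r5, r1 → r5=16^0=16
ADD r1, r1, r5 → r1=0+16=16
XOR r5, r1, r1 → r5=16^16=0
XOR r5, r5, r1 → r5=0^16=16
halt.

16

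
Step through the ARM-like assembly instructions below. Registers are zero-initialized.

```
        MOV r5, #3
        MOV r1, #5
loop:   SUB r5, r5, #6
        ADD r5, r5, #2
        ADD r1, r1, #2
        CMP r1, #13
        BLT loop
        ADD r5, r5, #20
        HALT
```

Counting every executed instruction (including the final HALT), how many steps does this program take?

24

MOV r5, #3 → r5=3
MOV r1, #5 → r1=5
SUB r5, r5, #6 → r5=3-6=-3
ADD r5, r5, #2 → r5=(-3)+2=-1
ADD r1, r1, #2 → r1=5+2=7
CMP r1, #13  (cmp 7,13)
BLT loop: taken
SUB r5, r5, #6 → r5=(-1)-6=-7
ADD r5, r5, #2 → r5=(-7)+2=-5
ADD r1, r1, #2 → r1=7+2=9
CMP r1, #13  (cmp 9,13)
BLT loop: taken
SUB r5, r5, #6 → r5=(-5)-6=-11
ADD r5, r5, #2 → r5=(-11)+2=-9
ADD r1, r1, #2 → r1=9+2=11
CMP r1, #13  (cmp 11,13)
BLT loop: taken
SUB r5, r5, #6 → r5=(-9)-6=-15
ADD r5, r5, #2 → r5=(-15)+2=-13
ADD r1, r1, #2 → r1=11+2=13
CMP r1, #13  (cmp 13,13)
BLT loop: not taken
ADD r5, r5, #20 → r5=(-13)+20=7
halt.
Total executed instructions: 24.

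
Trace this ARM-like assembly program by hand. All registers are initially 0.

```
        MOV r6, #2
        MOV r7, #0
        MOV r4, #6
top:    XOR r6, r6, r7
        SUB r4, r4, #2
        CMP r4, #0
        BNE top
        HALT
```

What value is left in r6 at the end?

2

after MOV r6, #2: r6=2
after MOV r7, #0: r7=0
after MOV r4, #6: r4=6
after XOR r6, r6, r7: r6=2^0=2
after SUB r4, r4, #2: r4=6-2=4
CMP r4, #0  (cmp 4,0)
BNE top: taken
after XOR r6, r6, r7: r6=2^0=2
after SUB r4, r4, #2: r4=4-2=2
CMP r4, #0  (cmp 2,0)
BNE top: taken
after XOR r6, r6, r7: r6=2^0=2
after SUB r4, r4, #2: r4=2-2=0
CMP r4, #0  (cmp 0,0)
BNE top: not taken
halt.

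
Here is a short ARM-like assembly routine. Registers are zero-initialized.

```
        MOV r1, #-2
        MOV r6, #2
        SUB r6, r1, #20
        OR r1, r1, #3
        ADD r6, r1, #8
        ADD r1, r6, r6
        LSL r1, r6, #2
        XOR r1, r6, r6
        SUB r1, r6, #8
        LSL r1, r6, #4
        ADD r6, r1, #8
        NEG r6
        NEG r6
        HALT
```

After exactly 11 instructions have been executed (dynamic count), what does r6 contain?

120

r1=-2
r6=2
r6=(-2)-20=-22
r1=(-2)|3=-1
r6=(-1)+8=7
r1=7+7=14
r1=7<<2=28
r1=7^7=0
r1=7-8=-1
r1=7<<4=112
r6=112+8=120
After step 11: r6 = 120.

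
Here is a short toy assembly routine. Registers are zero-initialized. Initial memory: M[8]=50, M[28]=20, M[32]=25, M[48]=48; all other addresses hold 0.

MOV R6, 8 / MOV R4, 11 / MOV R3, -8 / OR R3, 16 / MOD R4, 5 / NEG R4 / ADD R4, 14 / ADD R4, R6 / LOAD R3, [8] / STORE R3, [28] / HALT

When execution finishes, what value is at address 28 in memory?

50

MOV R6, 8 → R6=8
MOV R4, 11 → R4=11
MOV R3, -8 → R3=-8
OR R3, 16 → R3=(-8)|16=-8
MOD R4, 5 → R4=11%5=1
NEG R4 → R4=-(1)=-1
ADD R4, 14 → R4=(-1)+14=13
ADD R4, R6 → R4=13+8=21
LOAD R3, [8] → R3=M[8]=50
STORE R3, [28] → M[28]=50
halt.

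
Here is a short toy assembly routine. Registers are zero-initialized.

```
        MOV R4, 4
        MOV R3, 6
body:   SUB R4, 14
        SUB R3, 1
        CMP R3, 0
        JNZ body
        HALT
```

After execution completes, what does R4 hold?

-80

MOV R4, 4 → R4=4
MOV R3, 6 → R3=6
SUB R4, 14 → R4=4-14=-10
SUB R3, 1 → R3=6-1=5
CMP R3, 0  (cmp 5,0)
JNZ body: taken
SUB R4, 14 → R4=(-10)-14=-24
SUB R3, 1 → R3=5-1=4
CMP R3, 0  (cmp 4,0)
JNZ body: taken
SUB R4, 14 → R4=(-24)-14=-38
SUB R3, 1 → R3=4-1=3
CMP R3, 0  (cmp 3,0)
JNZ body: taken
SUB R4, 14 → R4=(-38)-14=-52
SUB R3, 1 → R3=3-1=2
CMP R3, 0  (cmp 2,0)
JNZ body: taken
SUB R4, 14 → R4=(-52)-14=-66
SUB R3, 1 → R3=2-1=1
CMP R3, 0  (cmp 1,0)
JNZ body: taken
SUB R4, 14 → R4=(-66)-14=-80
SUB R3, 1 → R3=1-1=0
CMP R3, 0  (cmp 0,0)
JNZ body: not taken
halt.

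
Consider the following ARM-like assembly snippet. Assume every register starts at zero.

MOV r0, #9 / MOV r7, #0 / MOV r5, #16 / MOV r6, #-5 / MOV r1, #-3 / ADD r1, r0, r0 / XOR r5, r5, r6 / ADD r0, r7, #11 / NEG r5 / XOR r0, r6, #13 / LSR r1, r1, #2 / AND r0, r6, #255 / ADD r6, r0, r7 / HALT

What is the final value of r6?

251

MOV r0, #9 → r0=9
MOV r7, #0 → r7=0
MOV r5, #16 → r5=16
MOV r6, #-5 → r6=-5
MOV r1, #-3 → r1=-3
ADD r1, r0, r0 → r1=9+9=18
XOR r5, r5, r6 → r5=16^(-5)=-21
ADD r0, r7, #11 → r0=0+11=11
NEG r5 → r5=-(-21)=21
XOR r0, r6, #13 → r0=(-5)^13=-10
LSR r1, r1, #2 → r1=18>>2=4
AND r0, r6, #255 → r0=(-5)&255=251
ADD r6, r0, r7 → r6=251+0=251
halt.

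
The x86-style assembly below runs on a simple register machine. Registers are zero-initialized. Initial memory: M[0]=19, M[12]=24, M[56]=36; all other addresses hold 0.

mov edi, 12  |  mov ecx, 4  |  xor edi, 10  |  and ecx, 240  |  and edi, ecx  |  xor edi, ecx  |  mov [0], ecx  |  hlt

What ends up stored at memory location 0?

0

mov edi, 12 → edi=12
mov ecx, 4 → ecx=4
xor edi, 10 → edi=12^10=6
and ecx, 240 → ecx=4&240=0
and edi, ecx → edi=6&0=0
xor edi, ecx → edi=0^0=0
mov [0], ecx → M[0]=0
halt.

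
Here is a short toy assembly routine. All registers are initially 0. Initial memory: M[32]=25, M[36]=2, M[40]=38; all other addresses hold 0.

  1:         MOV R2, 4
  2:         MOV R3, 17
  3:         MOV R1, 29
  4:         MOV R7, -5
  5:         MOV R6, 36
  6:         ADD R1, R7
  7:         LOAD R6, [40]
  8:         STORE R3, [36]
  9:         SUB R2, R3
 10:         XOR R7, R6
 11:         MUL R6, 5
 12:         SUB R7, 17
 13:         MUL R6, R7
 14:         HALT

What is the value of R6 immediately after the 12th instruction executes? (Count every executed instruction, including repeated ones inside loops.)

190

after MOV R2, 4: R2=4
after MOV R3, 17: R3=17
after MOV R1, 29: R1=29
after MOV R7, -5: R7=-5
after MOV R6, 36: R6=36
after ADD R1, R7: R1=29+(-5)=24
after LOAD R6, [40]: R6=M[40]=38
STORE R3, [36] → M[36]=17
after SUB R2, R3: R2=4-17=-13
after XOR R7, R6: R7=(-5)^38=-35
after MUL R6, 5: R6=38*5=190
after SUB R7, 17: R7=(-35)-17=-52
After step 12: R6 = 190.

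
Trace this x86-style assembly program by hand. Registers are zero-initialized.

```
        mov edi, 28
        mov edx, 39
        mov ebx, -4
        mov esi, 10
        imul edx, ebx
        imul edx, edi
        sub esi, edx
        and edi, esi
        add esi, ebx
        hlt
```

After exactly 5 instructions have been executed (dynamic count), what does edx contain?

-156

edi=28
edx=39
ebx=-4
esi=10
edx=39*(-4)=-156
After step 5: edx = -156.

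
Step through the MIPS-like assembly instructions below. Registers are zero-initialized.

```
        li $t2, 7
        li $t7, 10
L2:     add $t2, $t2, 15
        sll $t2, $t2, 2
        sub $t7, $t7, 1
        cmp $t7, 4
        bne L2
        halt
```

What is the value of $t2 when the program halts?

110572

after li $t2, 7: $t2=7
after li $t7, 10: $t7=10
after add $t2, $t2, 15: $t2=7+15=22
after sll $t2, $t2, 2: $t2=22<<2=88
after sub $t7, $t7, 1: $t7=10-1=9
cmp $t7, 4  (cmp 9,4)
bne L2: taken
after add $t2, $t2, 15: $t2=88+15=103
after sll $t2, $t2, 2: $t2=103<<2=412
after sub $t7, $t7, 1: $t7=9-1=8
cmp $t7, 4  (cmp 8,4)
bne L2: taken
after add $t2, $t2, 15: $t2=412+15=427
after sll $t2, $t2, 2: $t2=427<<2=1708
after sub $t7, $t7, 1: $t7=8-1=7
cmp $t7, 4  (cmp 7,4)
bne L2: taken
after add $t2, $t2, 15: $t2=1708+15=1723
after sll $t2, $t2, 2: $t2=1723<<2=6892
after sub $t7, $t7, 1: $t7=7-1=6
cmp $t7, 4  (cmp 6,4)
bne L2: taken
after add $t2, $t2, 15: $t2=6892+15=6907
after sll $t2, $t2, 2: $t2=6907<<2=27628
after sub $t7, $t7, 1: $t7=6-1=5
cmp $t7, 4  (cmp 5,4)
bne L2: taken
after add $t2, $t2, 15: $t2=27628+15=27643
after sll $t2, $t2, 2: $t2=27643<<2=110572
after sub $t7, $t7, 1: $t7=5-1=4
cmp $t7, 4  (cmp 4,4)
bne L2: not taken
halt.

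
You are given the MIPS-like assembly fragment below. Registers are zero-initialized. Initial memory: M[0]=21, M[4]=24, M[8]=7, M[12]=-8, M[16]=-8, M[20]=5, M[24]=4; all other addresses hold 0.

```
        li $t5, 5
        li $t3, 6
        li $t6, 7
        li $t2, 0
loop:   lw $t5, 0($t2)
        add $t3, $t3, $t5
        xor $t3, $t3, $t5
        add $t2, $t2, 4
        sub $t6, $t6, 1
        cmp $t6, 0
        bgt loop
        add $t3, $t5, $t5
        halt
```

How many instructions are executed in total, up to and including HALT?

after li $t5, 5: $t5=5
after li $t3, 6: $t3=6
after li $t6, 7: $t6=7
after li $t2, 0: $t2=0
after lw $t5, 0($t2): $t5=M[0]=21
after add $t3, $t3, $t5: $t3=6+21=27
after xor $t3, $t3, $t5: $t3=27^21=14
after add $t2, $t2, 4: $t2=0+4=4
after sub $t6, $t6, 1: $t6=7-1=6
cmp $t6, 0  (cmp 6,0)
bgt loop: taken
after lw $t5, 0($t2): $t5=M[4]=24
after add $t3, $t3, $t5: $t3=14+24=38
after xor $t3, $t3, $t5: $t3=38^24=62
after add $t2, $t2, 4: $t2=4+4=8
after sub $t6, $t6, 1: $t6=6-1=5
cmp $t6, 0  (cmp 5,0)
bgt loop: taken
after lw $t5, 0($t2): $t5=M[8]=7
after add $t3, $t3, $t5: $t3=62+7=69
after xor $t3, $t3, $t5: $t3=69^7=66
after add $t2, $t2, 4: $t2=8+4=12
after sub $t6, $t6, 1: $t6=5-1=4
cmp $t6, 0  (cmp 4,0)
bgt loop: taken
after lw $t5, 0($t2): $t5=M[12]=-8
after add $t3, $t3, $t5: $t3=66+(-8)=58
after xor $t3, $t3, $t5: $t3=58^(-8)=-62
after add $t2, $t2, 4: $t2=12+4=16
after sub $t6, $t6, 1: $t6=4-1=3
cmp $t6, 0  (cmp 3,0)
bgt loop: taken
after lw $t5, 0($t2): $t5=M[16]=-8
after add $t3, $t3, $t5: $t3=(-62)+(-8)=-70
after xor $t3, $t3, $t5: $t3=(-70)^(-8)=66
after add $t2, $t2, 4: $t2=16+4=20
after sub $t6, $t6, 1: $t6=3-1=2
cmp $t6, 0  (cmp 2,0)
bgt loop: taken
after lw $t5, 0($t2): $t5=M[20]=5
after add $t3, $t3, $t5: $t3=66+5=71
after xor $t3, $t3, $t5: $t3=71^5=66
after add $t2, $t2, 4: $t2=20+4=24
after sub $t6, $t6, 1: $t6=2-1=1
cmp $t6, 0  (cmp 1,0)
bgt loop: taken
after lw $t5, 0($t2): $t5=M[24]=4
after add $t3, $t3, $t5: $t3=66+4=70
after xor $t3, $t3, $t5: $t3=70^4=66
after add $t2, $t2, 4: $t2=24+4=28
after sub $t6, $t6, 1: $t6=1-1=0
cmp $t6, 0  (cmp 0,0)
bgt loop: not taken
after add $t3, $t5, $t5: $t3=4+4=8
halt.
Total executed instructions: 55.

55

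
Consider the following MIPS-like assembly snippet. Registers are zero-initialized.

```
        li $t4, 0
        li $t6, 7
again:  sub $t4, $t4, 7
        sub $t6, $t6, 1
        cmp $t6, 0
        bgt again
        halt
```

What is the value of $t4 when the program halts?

-49

li $t4, 0 → $t4=0
li $t6, 7 → $t6=7
sub $t4, $t4, 7 → $t4=0-7=-7
sub $t6, $t6, 1 → $t6=7-1=6
cmp $t6, 0  (cmp 6,0)
bgt again: taken
sub $t4, $t4, 7 → $t4=(-7)-7=-14
sub $t6, $t6, 1 → $t6=6-1=5
cmp $t6, 0  (cmp 5,0)
bgt again: taken
sub $t4, $t4, 7 → $t4=(-14)-7=-21
sub $t6, $t6, 1 → $t6=5-1=4
cmp $t6, 0  (cmp 4,0)
bgt again: taken
sub $t4, $t4, 7 → $t4=(-21)-7=-28
sub $t6, $t6, 1 → $t6=4-1=3
cmp $t6, 0  (cmp 3,0)
bgt again: taken
sub $t4, $t4, 7 → $t4=(-28)-7=-35
sub $t6, $t6, 1 → $t6=3-1=2
cmp $t6, 0  (cmp 2,0)
bgt again: taken
sub $t4, $t4, 7 → $t4=(-35)-7=-42
sub $t6, $t6, 1 → $t6=2-1=1
cmp $t6, 0  (cmp 1,0)
bgt again: taken
sub $t4, $t4, 7 → $t4=(-42)-7=-49
sub $t6, $t6, 1 → $t6=1-1=0
cmp $t6, 0  (cmp 0,0)
bgt again: not taken
halt.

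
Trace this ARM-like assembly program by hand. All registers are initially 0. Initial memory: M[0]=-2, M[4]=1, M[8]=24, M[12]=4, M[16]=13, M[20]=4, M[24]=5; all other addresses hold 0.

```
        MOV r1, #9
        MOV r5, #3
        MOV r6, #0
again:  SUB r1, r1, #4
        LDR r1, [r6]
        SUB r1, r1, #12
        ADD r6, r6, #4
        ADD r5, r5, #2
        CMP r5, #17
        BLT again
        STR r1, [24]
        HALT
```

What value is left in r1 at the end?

-7

r1=9
r5=3
r6=0
r1=9-4=5
r1=M[0]=-2
r1=(-2)-12=-14
r6=0+4=4
r5=3+2=5
CMP r5, #17  (cmp 5,17)
BLT again: taken
r1=(-14)-4=-18
r1=M[4]=1
r1=1-12=-11
r6=4+4=8
r5=5+2=7
CMP r5, #17  (cmp 7,17)
BLT again: taken
r1=(-11)-4=-15
r1=M[8]=24
r1=24-12=12
r6=8+4=12
r5=7+2=9
CMP r5, #17  (cmp 9,17)
BLT again: taken
r1=12-4=8
r1=M[12]=4
r1=4-12=-8
r6=12+4=16
r5=9+2=11
CMP r5, #17  (cmp 11,17)
BLT again: taken
r1=(-8)-4=-12
r1=M[16]=13
r1=13-12=1
r6=16+4=20
r5=11+2=13
CMP r5, #17  (cmp 13,17)
BLT again: taken
r1=1-4=-3
r1=M[20]=4
r1=4-12=-8
r6=20+4=24
r5=13+2=15
CMP r5, #17  (cmp 15,17)
BLT again: taken
r1=(-8)-4=-12
r1=M[24]=5
r1=5-12=-7
r6=24+4=28
r5=15+2=17
CMP r5, #17  (cmp 17,17)
BLT again: not taken
STR r1, [24] → M[24]=-7
halt.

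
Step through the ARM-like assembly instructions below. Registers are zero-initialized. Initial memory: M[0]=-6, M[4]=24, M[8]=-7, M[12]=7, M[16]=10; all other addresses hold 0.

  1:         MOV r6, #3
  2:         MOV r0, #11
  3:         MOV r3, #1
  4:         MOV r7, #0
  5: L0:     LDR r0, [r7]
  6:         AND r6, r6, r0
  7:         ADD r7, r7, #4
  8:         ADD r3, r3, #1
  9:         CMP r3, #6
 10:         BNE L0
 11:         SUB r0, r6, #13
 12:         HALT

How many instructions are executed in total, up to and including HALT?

36

MOV r6, #3 → r6=3
MOV r0, #11 → r0=11
MOV r3, #1 → r3=1
MOV r7, #0 → r7=0
LDR r0, [r7] → r0=M[0]=-6
AND r6, r6, r0 → r6=3&(-6)=2
ADD r7, r7, #4 → r7=0+4=4
ADD r3, r3, #1 → r3=1+1=2
CMP r3, #6  (cmp 2,6)
BNE L0: taken
LDR r0, [r7] → r0=M[4]=24
AND r6, r6, r0 → r6=2&24=0
ADD r7, r7, #4 → r7=4+4=8
ADD r3, r3, #1 → r3=2+1=3
CMP r3, #6  (cmp 3,6)
BNE L0: taken
LDR r0, [r7] → r0=M[8]=-7
AND r6, r6, r0 → r6=0&(-7)=0
ADD r7, r7, #4 → r7=8+4=12
ADD r3, r3, #1 → r3=3+1=4
CMP r3, #6  (cmp 4,6)
BNE L0: taken
LDR r0, [r7] → r0=M[12]=7
AND r6, r6, r0 → r6=0&7=0
ADD r7, r7, #4 → r7=12+4=16
ADD r3, r3, #1 → r3=4+1=5
CMP r3, #6  (cmp 5,6)
BNE L0: taken
LDR r0, [r7] → r0=M[16]=10
AND r6, r6, r0 → r6=0&10=0
ADD r7, r7, #4 → r7=16+4=20
ADD r3, r3, #1 → r3=5+1=6
CMP r3, #6  (cmp 6,6)
BNE L0: not taken
SUB r0, r6, #13 → r0=0-13=-13
halt.
Total executed instructions: 36.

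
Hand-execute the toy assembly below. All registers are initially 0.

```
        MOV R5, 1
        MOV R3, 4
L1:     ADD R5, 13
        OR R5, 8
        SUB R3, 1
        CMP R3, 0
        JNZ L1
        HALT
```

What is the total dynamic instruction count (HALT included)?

MOV R5, 1 → R5=1
MOV R3, 4 → R3=4
ADD R5, 13 → R5=1+13=14
OR R5, 8 → R5=14|8=14
SUB R3, 1 → R3=4-1=3
CMP R3, 0  (cmp 3,0)
JNZ L1: taken
ADD R5, 13 → R5=14+13=27
OR R5, 8 → R5=27|8=27
SUB R3, 1 → R3=3-1=2
CMP R3, 0  (cmp 2,0)
JNZ L1: taken
ADD R5, 13 → R5=27+13=40
OR R5, 8 → R5=40|8=40
SUB R3, 1 → R3=2-1=1
CMP R3, 0  (cmp 1,0)
JNZ L1: taken
ADD R5, 13 → R5=40+13=53
OR R5, 8 → R5=53|8=61
SUB R3, 1 → R3=1-1=0
CMP R3, 0  (cmp 0,0)
JNZ L1: not taken
halt.
Total executed instructions: 23.

23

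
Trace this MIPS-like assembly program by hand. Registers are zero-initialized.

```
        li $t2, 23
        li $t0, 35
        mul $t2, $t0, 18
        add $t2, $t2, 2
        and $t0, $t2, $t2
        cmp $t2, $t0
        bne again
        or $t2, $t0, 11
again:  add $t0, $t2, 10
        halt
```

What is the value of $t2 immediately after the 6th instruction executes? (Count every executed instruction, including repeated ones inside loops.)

632

after li $t2, 23: $t2=23
after li $t0, 35: $t0=35
after mul $t2, $t0, 18: $t2=35*18=630
after add $t2, $t2, 2: $t2=630+2=632
after and $t0, $t2, $t2: $t0=632&632=632
cmp $t2, $t0  (cmp 632,632)
After step 6: $t2 = 632.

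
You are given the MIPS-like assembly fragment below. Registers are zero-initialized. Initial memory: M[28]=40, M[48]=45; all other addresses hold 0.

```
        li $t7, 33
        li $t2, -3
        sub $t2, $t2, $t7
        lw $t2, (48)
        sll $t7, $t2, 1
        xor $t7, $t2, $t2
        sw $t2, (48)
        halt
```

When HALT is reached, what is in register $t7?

li $t7, 33 → $t7=33
li $t2, -3 → $t2=-3
sub $t2, $t2, $t7 → $t2=(-3)-33=-36
lw $t2, (48) → $t2=M[48]=45
sll $t7, $t2, 1 → $t7=45<<1=90
xor $t7, $t2, $t2 → $t7=45^45=0
sw $t2, (48) → M[48]=45
halt.

0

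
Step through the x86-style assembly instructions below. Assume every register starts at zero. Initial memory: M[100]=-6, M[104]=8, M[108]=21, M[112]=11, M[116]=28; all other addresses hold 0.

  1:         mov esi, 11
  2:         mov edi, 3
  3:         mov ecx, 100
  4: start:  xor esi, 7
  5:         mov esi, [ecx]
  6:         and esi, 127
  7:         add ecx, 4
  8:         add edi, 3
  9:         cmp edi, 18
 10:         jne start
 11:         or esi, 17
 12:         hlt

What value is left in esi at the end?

29

mov esi, 11 → esi=11
mov edi, 3 → edi=3
mov ecx, 100 → ecx=100
xor esi, 7 → esi=11^7=12
mov esi, [ecx] → esi=M[100]=-6
and esi, 127 → esi=(-6)&127=122
add ecx, 4 → ecx=100+4=104
add edi, 3 → edi=3+3=6
cmp edi, 18  (cmp 6,18)
jne start: taken
xor esi, 7 → esi=122^7=125
mov esi, [ecx] → esi=M[104]=8
and esi, 127 → esi=8&127=8
add ecx, 4 → ecx=104+4=108
add edi, 3 → edi=6+3=9
cmp edi, 18  (cmp 9,18)
jne start: taken
xor esi, 7 → esi=8^7=15
mov esi, [ecx] → esi=M[108]=21
and esi, 127 → esi=21&127=21
add ecx, 4 → ecx=108+4=112
add edi, 3 → edi=9+3=12
cmp edi, 18  (cmp 12,18)
jne start: taken
xor esi, 7 → esi=21^7=18
mov esi, [ecx] → esi=M[112]=11
and esi, 127 → esi=11&127=11
add ecx, 4 → ecx=112+4=116
add edi, 3 → edi=12+3=15
cmp edi, 18  (cmp 15,18)
jne start: taken
xor esi, 7 → esi=11^7=12
mov esi, [ecx] → esi=M[116]=28
and esi, 127 → esi=28&127=28
add ecx, 4 → ecx=116+4=120
add edi, 3 → edi=15+3=18
cmp edi, 18  (cmp 18,18)
jne start: not taken
or esi, 17 → esi=28|17=29
halt.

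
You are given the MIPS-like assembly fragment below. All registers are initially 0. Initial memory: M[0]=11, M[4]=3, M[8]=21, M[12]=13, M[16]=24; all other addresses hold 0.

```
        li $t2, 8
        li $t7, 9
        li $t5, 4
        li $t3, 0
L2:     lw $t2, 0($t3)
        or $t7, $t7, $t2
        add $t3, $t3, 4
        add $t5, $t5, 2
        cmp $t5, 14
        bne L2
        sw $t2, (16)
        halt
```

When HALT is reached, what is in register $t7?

after li $t2, 8: $t2=8
after li $t7, 9: $t7=9
after li $t5, 4: $t5=4
after li $t3, 0: $t3=0
after lw $t2, 0($t3): $t2=M[0]=11
after or $t7, $t7, $t2: $t7=9|11=11
after add $t3, $t3, 4: $t3=0+4=4
after add $t5, $t5, 2: $t5=4+2=6
cmp $t5, 14  (cmp 6,14)
bne L2: taken
after lw $t2, 0($t3): $t2=M[4]=3
after or $t7, $t7, $t2: $t7=11|3=11
after add $t3, $t3, 4: $t3=4+4=8
after add $t5, $t5, 2: $t5=6+2=8
cmp $t5, 14  (cmp 8,14)
bne L2: taken
after lw $t2, 0($t3): $t2=M[8]=21
after or $t7, $t7, $t2: $t7=11|21=31
after add $t3, $t3, 4: $t3=8+4=12
after add $t5, $t5, 2: $t5=8+2=10
cmp $t5, 14  (cmp 10,14)
bne L2: taken
after lw $t2, 0($t3): $t2=M[12]=13
after or $t7, $t7, $t2: $t7=31|13=31
after add $t3, $t3, 4: $t3=12+4=16
after add $t5, $t5, 2: $t5=10+2=12
cmp $t5, 14  (cmp 12,14)
bne L2: taken
after lw $t2, 0($t3): $t2=M[16]=24
after or $t7, $t7, $t2: $t7=31|24=31
after add $t3, $t3, 4: $t3=16+4=20
after add $t5, $t5, 2: $t5=12+2=14
cmp $t5, 14  (cmp 14,14)
bne L2: not taken
sw $t2, (16) → M[16]=24
halt.

31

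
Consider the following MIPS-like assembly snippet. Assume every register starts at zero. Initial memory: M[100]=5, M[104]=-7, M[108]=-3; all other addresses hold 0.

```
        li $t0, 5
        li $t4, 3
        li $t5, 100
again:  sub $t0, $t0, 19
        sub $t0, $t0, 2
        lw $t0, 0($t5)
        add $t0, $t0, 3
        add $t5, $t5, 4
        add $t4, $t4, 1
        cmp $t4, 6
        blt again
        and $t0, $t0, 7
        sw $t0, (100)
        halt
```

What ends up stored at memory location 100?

$t0=5
$t4=3
$t5=100
$t0=5-19=-14
$t0=(-14)-2=-16
$t0=M[100]=5
$t0=5+3=8
$t5=100+4=104
$t4=3+1=4
cmp $t4, 6  (cmp 4,6)
blt again: taken
$t0=8-19=-11
$t0=(-11)-2=-13
$t0=M[104]=-7
$t0=(-7)+3=-4
$t5=104+4=108
$t4=4+1=5
cmp $t4, 6  (cmp 5,6)
blt again: taken
$t0=(-4)-19=-23
$t0=(-23)-2=-25
$t0=M[108]=-3
$t0=(-3)+3=0
$t5=108+4=112
$t4=5+1=6
cmp $t4, 6  (cmp 6,6)
blt again: not taken
$t0=0&7=0
sw $t0, (100) → M[100]=0
halt.

0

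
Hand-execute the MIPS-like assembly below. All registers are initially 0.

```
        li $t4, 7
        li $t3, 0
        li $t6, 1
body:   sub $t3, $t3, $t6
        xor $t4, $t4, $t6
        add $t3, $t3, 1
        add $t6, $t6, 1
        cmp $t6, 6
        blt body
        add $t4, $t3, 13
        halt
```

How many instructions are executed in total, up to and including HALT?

li $t4, 7 → $t4=7
li $t3, 0 → $t3=0
li $t6, 1 → $t6=1
sub $t3, $t3, $t6 → $t3=0-1=-1
xor $t4, $t4, $t6 → $t4=7^1=6
add $t3, $t3, 1 → $t3=(-1)+1=0
add $t6, $t6, 1 → $t6=1+1=2
cmp $t6, 6  (cmp 2,6)
blt body: taken
sub $t3, $t3, $t6 → $t3=0-2=-2
xor $t4, $t4, $t6 → $t4=6^2=4
add $t3, $t3, 1 → $t3=(-2)+1=-1
add $t6, $t6, 1 → $t6=2+1=3
cmp $t6, 6  (cmp 3,6)
blt body: taken
sub $t3, $t3, $t6 → $t3=(-1)-3=-4
xor $t4, $t4, $t6 → $t4=4^3=7
add $t3, $t3, 1 → $t3=(-4)+1=-3
add $t6, $t6, 1 → $t6=3+1=4
cmp $t6, 6  (cmp 4,6)
blt body: taken
sub $t3, $t3, $t6 → $t3=(-3)-4=-7
xor $t4, $t4, $t6 → $t4=7^4=3
add $t3, $t3, 1 → $t3=(-7)+1=-6
add $t6, $t6, 1 → $t6=4+1=5
cmp $t6, 6  (cmp 5,6)
blt body: taken
sub $t3, $t3, $t6 → $t3=(-6)-5=-11
xor $t4, $t4, $t6 → $t4=3^5=6
add $t3, $t3, 1 → $t3=(-11)+1=-10
add $t6, $t6, 1 → $t6=5+1=6
cmp $t6, 6  (cmp 6,6)
blt body: not taken
add $t4, $t3, 13 → $t4=(-10)+13=3
halt.
Total executed instructions: 35.

35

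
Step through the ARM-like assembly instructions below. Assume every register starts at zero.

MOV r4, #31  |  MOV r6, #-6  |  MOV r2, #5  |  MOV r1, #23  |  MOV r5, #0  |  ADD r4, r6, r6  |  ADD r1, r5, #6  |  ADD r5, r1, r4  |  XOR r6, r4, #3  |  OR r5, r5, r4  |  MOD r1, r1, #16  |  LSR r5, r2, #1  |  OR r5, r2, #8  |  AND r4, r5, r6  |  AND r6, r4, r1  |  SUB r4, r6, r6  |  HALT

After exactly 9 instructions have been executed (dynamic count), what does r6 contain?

-9

after MOV r4, #31: r4=31
after MOV r6, #-6: r6=-6
after MOV r2, #5: r2=5
after MOV r1, #23: r1=23
after MOV r5, #0: r5=0
after ADD r4, r6, r6: r4=(-6)+(-6)=-12
after ADD r1, r5, #6: r1=0+6=6
after ADD r5, r1, r4: r5=6+(-12)=-6
after XOR r6, r4, #3: r6=(-12)^3=-9
After step 9: r6 = -9.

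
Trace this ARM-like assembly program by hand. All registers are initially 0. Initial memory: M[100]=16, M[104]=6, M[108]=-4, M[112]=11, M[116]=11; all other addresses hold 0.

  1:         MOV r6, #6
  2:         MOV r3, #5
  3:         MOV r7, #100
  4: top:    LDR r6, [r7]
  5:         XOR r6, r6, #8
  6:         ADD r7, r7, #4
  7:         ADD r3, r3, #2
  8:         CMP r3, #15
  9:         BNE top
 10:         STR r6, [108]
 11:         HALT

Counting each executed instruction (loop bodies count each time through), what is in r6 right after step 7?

24

r6=6
r3=5
r7=100
r6=M[100]=16
r6=16^8=24
r7=100+4=104
r3=5+2=7
After step 7: r6 = 24.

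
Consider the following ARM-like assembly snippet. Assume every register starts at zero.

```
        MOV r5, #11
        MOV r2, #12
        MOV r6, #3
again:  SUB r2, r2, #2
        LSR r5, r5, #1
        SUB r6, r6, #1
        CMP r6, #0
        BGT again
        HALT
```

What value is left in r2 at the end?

after MOV r5, #11: r5=11
after MOV r2, #12: r2=12
after MOV r6, #3: r6=3
after SUB r2, r2, #2: r2=12-2=10
after LSR r5, r5, #1: r5=11>>1=5
after SUB r6, r6, #1: r6=3-1=2
CMP r6, #0  (cmp 2,0)
BGT again: taken
after SUB r2, r2, #2: r2=10-2=8
after LSR r5, r5, #1: r5=5>>1=2
after SUB r6, r6, #1: r6=2-1=1
CMP r6, #0  (cmp 1,0)
BGT again: taken
after SUB r2, r2, #2: r2=8-2=6
after LSR r5, r5, #1: r5=2>>1=1
after SUB r6, r6, #1: r6=1-1=0
CMP r6, #0  (cmp 0,0)
BGT again: not taken
halt.

6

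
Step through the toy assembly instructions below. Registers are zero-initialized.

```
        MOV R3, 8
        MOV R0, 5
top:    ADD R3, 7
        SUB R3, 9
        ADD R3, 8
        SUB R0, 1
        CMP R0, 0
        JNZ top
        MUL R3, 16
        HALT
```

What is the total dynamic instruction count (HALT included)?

34

R3=8
R0=5
R3=8+7=15
R3=15-9=6
R3=6+8=14
R0=5-1=4
CMP R0, 0  (cmp 4,0)
JNZ top: taken
R3=14+7=21
R3=21-9=12
R3=12+8=20
R0=4-1=3
CMP R0, 0  (cmp 3,0)
JNZ top: taken
R3=20+7=27
R3=27-9=18
R3=18+8=26
R0=3-1=2
CMP R0, 0  (cmp 2,0)
JNZ top: taken
R3=26+7=33
R3=33-9=24
R3=24+8=32
R0=2-1=1
CMP R0, 0  (cmp 1,0)
JNZ top: taken
R3=32+7=39
R3=39-9=30
R3=30+8=38
R0=1-1=0
CMP R0, 0  (cmp 0,0)
JNZ top: not taken
R3=38*16=608
halt.
Total executed instructions: 34.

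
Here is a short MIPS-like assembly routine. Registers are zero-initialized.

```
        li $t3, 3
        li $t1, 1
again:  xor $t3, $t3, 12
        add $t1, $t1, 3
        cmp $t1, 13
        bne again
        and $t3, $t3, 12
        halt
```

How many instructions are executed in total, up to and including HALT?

$t3=3
$t1=1
$t3=3^12=15
$t1=1+3=4
cmp $t1, 13  (cmp 4,13)
bne again: taken
$t3=15^12=3
$t1=4+3=7
cmp $t1, 13  (cmp 7,13)
bne again: taken
$t3=3^12=15
$t1=7+3=10
cmp $t1, 13  (cmp 10,13)
bne again: taken
$t3=15^12=3
$t1=10+3=13
cmp $t1, 13  (cmp 13,13)
bne again: not taken
$t3=3&12=0
halt.
Total executed instructions: 20.

20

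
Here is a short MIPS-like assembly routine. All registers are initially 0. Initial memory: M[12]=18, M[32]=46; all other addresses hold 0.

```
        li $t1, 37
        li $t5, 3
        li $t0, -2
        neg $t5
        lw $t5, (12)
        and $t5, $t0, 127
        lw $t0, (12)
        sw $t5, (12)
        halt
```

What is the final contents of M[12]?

li $t1, 37 → $t1=37
li $t5, 3 → $t5=3
li $t0, -2 → $t0=-2
neg $t5 → $t5=-(3)=-3
lw $t5, (12) → $t5=M[12]=18
and $t5, $t0, 127 → $t5=(-2)&127=126
lw $t0, (12) → $t0=M[12]=18
sw $t5, (12) → M[12]=126
halt.

126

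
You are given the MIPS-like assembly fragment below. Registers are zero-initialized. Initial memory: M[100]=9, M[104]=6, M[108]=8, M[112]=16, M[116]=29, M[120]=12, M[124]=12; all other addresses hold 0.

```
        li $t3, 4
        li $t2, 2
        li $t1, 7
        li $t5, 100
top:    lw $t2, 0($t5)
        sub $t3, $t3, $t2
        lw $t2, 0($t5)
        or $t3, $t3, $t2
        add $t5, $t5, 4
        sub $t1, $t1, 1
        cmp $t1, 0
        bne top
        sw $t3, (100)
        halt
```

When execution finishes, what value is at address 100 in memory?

after li $t3, 4: $t3=4
after li $t2, 2: $t2=2
after li $t1, 7: $t1=7
after li $t5, 100: $t5=100
after lw $t2, 0($t5): $t2=M[100]=9
after sub $t3, $t3, $t2: $t3=4-9=-5
after lw $t2, 0($t5): $t2=M[100]=9
after or $t3, $t3, $t2: $t3=(-5)|9=-5
after add $t5, $t5, 4: $t5=100+4=104
after sub $t1, $t1, 1: $t1=7-1=6
cmp $t1, 0  (cmp 6,0)
bne top: taken
after lw $t2, 0($t5): $t2=M[104]=6
after sub $t3, $t3, $t2: $t3=(-5)-6=-11
after lw $t2, 0($t5): $t2=M[104]=6
after or $t3, $t3, $t2: $t3=(-11)|6=-9
after add $t5, $t5, 4: $t5=104+4=108
after sub $t1, $t1, 1: $t1=6-1=5
cmp $t1, 0  (cmp 5,0)
bne top: taken
after lw $t2, 0($t5): $t2=M[108]=8
after sub $t3, $t3, $t2: $t3=(-9)-8=-17
after lw $t2, 0($t5): $t2=M[108]=8
after or $t3, $t3, $t2: $t3=(-17)|8=-17
after add $t5, $t5, 4: $t5=108+4=112
after sub $t1, $t1, 1: $t1=5-1=4
cmp $t1, 0  (cmp 4,0)
bne top: taken
after lw $t2, 0($t5): $t2=M[112]=16
after sub $t3, $t3, $t2: $t3=(-17)-16=-33
after lw $t2, 0($t5): $t2=M[112]=16
after or $t3, $t3, $t2: $t3=(-33)|16=-33
after add $t5, $t5, 4: $t5=112+4=116
after sub $t1, $t1, 1: $t1=4-1=3
cmp $t1, 0  (cmp 3,0)
bne top: taken
after lw $t2, 0($t5): $t2=M[116]=29
after sub $t3, $t3, $t2: $t3=(-33)-29=-62
after lw $t2, 0($t5): $t2=M[116]=29
after or $t3, $t3, $t2: $t3=(-62)|29=-33
after add $t5, $t5, 4: $t5=116+4=120
after sub $t1, $t1, 1: $t1=3-1=2
cmp $t1, 0  (cmp 2,0)
bne top: taken
after lw $t2, 0($t5): $t2=M[120]=12
after sub $t3, $t3, $t2: $t3=(-33)-12=-45
after lw $t2, 0($t5): $t2=M[120]=12
after or $t3, $t3, $t2: $t3=(-45)|12=-33
after add $t5, $t5, 4: $t5=120+4=124
after sub $t1, $t1, 1: $t1=2-1=1
cmp $t1, 0  (cmp 1,0)
bne top: taken
after lw $t2, 0($t5): $t2=M[124]=12
after sub $t3, $t3, $t2: $t3=(-33)-12=-45
after lw $t2, 0($t5): $t2=M[124]=12
after or $t3, $t3, $t2: $t3=(-45)|12=-33
after add $t5, $t5, 4: $t5=124+4=128
after sub $t1, $t1, 1: $t1=1-1=0
cmp $t1, 0  (cmp 0,0)
bne top: not taken
sw $t3, (100) → M[100]=-33
halt.

-33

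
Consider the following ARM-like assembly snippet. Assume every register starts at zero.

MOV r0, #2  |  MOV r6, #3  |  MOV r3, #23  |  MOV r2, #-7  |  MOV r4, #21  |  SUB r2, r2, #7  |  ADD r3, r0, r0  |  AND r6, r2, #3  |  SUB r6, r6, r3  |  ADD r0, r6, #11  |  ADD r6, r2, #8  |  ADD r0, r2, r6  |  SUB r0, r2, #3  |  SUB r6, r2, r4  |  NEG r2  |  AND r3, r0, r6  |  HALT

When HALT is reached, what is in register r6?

-35

r0=2
r6=3
r3=23
r2=-7
r4=21
r2=(-7)-7=-14
r3=2+2=4
r6=(-14)&3=2
r6=2-4=-2
r0=(-2)+11=9
r6=(-14)+8=-6
r0=(-14)+(-6)=-20
r0=(-14)-3=-17
r6=(-14)-21=-35
r2=-(-14)=14
r3=(-17)&(-35)=-51
halt.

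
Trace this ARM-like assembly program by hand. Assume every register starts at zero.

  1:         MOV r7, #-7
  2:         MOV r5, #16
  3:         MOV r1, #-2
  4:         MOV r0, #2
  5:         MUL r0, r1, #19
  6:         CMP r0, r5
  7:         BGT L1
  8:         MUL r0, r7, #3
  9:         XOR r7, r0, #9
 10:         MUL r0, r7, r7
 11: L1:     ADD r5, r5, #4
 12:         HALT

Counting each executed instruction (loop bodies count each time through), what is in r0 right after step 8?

-21

after MOV r7, #-7: r7=-7
after MOV r5, #16: r5=16
after MOV r1, #-2: r1=-2
after MOV r0, #2: r0=2
after MUL r0, r1, #19: r0=(-2)*19=-38
CMP r0, r5  (cmp -38,16)
BGT L1: not taken
after MUL r0, r7, #3: r0=(-7)*3=-21
After step 8: r0 = -21.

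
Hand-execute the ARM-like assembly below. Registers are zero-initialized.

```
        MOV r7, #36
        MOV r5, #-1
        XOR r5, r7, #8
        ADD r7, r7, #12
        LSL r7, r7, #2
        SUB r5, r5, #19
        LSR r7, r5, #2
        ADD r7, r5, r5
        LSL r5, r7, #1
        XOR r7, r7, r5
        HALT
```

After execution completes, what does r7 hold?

86

r7=36
r5=-1
r5=36^8=44
r7=36+12=48
r7=48<<2=192
r5=44-19=25
r7=25>>2=6
r7=25+25=50
r5=50<<1=100
r7=50^100=86
halt.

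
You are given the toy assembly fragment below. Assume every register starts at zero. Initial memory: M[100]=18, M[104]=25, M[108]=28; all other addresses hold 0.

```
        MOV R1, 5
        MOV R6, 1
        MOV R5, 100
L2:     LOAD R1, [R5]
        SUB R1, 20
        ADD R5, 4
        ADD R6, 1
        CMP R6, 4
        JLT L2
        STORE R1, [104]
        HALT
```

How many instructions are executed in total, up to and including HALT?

R1=5
R6=1
R5=100
R1=M[100]=18
R1=18-20=-2
R5=100+4=104
R6=1+1=2
CMP R6, 4  (cmp 2,4)
JLT L2: taken
R1=M[104]=25
R1=25-20=5
R5=104+4=108
R6=2+1=3
CMP R6, 4  (cmp 3,4)
JLT L2: taken
R1=M[108]=28
R1=28-20=8
R5=108+4=112
R6=3+1=4
CMP R6, 4  (cmp 4,4)
JLT L2: not taken
STORE R1, [104] → M[104]=8
halt.
Total executed instructions: 23.

23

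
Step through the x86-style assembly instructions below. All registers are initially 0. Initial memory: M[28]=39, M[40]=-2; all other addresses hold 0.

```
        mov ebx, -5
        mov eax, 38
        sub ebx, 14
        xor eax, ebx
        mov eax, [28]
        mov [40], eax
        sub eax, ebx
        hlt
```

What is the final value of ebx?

-19

mov ebx, -5 → ebx=-5
mov eax, 38 → eax=38
sub ebx, 14 → ebx=(-5)-14=-19
xor eax, ebx → eax=38^(-19)=-53
mov eax, [28] → eax=M[28]=39
mov [40], eax → M[40]=39
sub eax, ebx → eax=39-(-19)=58
halt.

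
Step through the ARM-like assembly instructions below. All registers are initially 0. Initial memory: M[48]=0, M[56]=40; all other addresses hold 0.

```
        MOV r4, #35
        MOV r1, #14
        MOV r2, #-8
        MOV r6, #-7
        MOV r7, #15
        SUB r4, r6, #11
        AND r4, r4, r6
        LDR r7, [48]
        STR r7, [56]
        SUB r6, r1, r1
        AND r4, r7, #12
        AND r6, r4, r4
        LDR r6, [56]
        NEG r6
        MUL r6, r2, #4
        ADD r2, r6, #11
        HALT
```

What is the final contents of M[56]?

MOV r4, #35 → r4=35
MOV r1, #14 → r1=14
MOV r2, #-8 → r2=-8
MOV r6, #-7 → r6=-7
MOV r7, #15 → r7=15
SUB r4, r6, #11 → r4=(-7)-11=-18
AND r4, r4, r6 → r4=(-18)&(-7)=-24
LDR r7, [48] → r7=M[48]=0
STR r7, [56] → M[56]=0
SUB r6, r1, r1 → r6=14-14=0
AND r4, r7, #12 → r4=0&12=0
AND r6, r4, r4 → r6=0&0=0
LDR r6, [56] → r6=M[56]=0
NEG r6 → r6=-(0)=0
MUL r6, r2, #4 → r6=(-8)*4=-32
ADD r2, r6, #11 → r2=(-32)+11=-21
halt.

0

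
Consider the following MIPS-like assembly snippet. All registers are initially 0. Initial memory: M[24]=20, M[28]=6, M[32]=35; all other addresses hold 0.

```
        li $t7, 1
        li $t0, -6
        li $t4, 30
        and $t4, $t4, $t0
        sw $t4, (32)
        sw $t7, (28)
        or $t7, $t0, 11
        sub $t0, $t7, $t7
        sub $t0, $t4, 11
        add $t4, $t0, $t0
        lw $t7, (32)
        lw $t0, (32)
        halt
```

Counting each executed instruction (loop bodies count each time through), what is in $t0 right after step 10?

li $t7, 1 → $t7=1
li $t0, -6 → $t0=-6
li $t4, 30 → $t4=30
and $t4, $t4, $t0 → $t4=30&(-6)=26
sw $t4, (32) → M[32]=26
sw $t7, (28) → M[28]=1
or $t7, $t0, 11 → $t7=(-6)|11=-5
sub $t0, $t7, $t7 → $t0=(-5)-(-5)=0
sub $t0, $t4, 11 → $t0=26-11=15
add $t4, $t0, $t0 → $t4=15+15=30
After step 10: $t0 = 15.

15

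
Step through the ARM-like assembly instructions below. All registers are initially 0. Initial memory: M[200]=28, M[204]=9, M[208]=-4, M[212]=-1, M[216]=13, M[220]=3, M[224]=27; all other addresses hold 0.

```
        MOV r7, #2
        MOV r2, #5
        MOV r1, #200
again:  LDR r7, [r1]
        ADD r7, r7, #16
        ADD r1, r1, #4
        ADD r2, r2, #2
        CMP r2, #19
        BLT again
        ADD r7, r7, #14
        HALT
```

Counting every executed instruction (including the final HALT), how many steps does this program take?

47

MOV r7, #2 → r7=2
MOV r2, #5 → r2=5
MOV r1, #200 → r1=200
LDR r7, [r1] → r7=M[200]=28
ADD r7, r7, #16 → r7=28+16=44
ADD r1, r1, #4 → r1=200+4=204
ADD r2, r2, #2 → r2=5+2=7
CMP r2, #19  (cmp 7,19)
BLT again: taken
LDR r7, [r1] → r7=M[204]=9
ADD r7, r7, #16 → r7=9+16=25
ADD r1, r1, #4 → r1=204+4=208
ADD r2, r2, #2 → r2=7+2=9
CMP r2, #19  (cmp 9,19)
BLT again: taken
LDR r7, [r1] → r7=M[208]=-4
ADD r7, r7, #16 → r7=(-4)+16=12
ADD r1, r1, #4 → r1=208+4=212
ADD r2, r2, #2 → r2=9+2=11
CMP r2, #19  (cmp 11,19)
BLT again: taken
LDR r7, [r1] → r7=M[212]=-1
ADD r7, r7, #16 → r7=(-1)+16=15
ADD r1, r1, #4 → r1=212+4=216
ADD r2, r2, #2 → r2=11+2=13
CMP r2, #19  (cmp 13,19)
BLT again: taken
LDR r7, [r1] → r7=M[216]=13
ADD r7, r7, #16 → r7=13+16=29
ADD r1, r1, #4 → r1=216+4=220
ADD r2, r2, #2 → r2=13+2=15
CMP r2, #19  (cmp 15,19)
BLT again: taken
LDR r7, [r1] → r7=M[220]=3
ADD r7, r7, #16 → r7=3+16=19
ADD r1, r1, #4 → r1=220+4=224
ADD r2, r2, #2 → r2=15+2=17
CMP r2, #19  (cmp 17,19)
BLT again: taken
LDR r7, [r1] → r7=M[224]=27
ADD r7, r7, #16 → r7=27+16=43
ADD r1, r1, #4 → r1=224+4=228
ADD r2, r2, #2 → r2=17+2=19
CMP r2, #19  (cmp 19,19)
BLT again: not taken
ADD r7, r7, #14 → r7=43+14=57
halt.
Total executed instructions: 47.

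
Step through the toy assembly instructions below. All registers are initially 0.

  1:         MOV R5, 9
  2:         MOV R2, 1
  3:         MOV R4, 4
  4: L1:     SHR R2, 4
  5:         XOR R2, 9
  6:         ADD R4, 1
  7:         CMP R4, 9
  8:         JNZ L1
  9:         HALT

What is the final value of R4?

9

after MOV R5, 9: R5=9
after MOV R2, 1: R2=1
after MOV R4, 4: R4=4
after SHR R2, 4: R2=1>>4=0
after XOR R2, 9: R2=0^9=9
after ADD R4, 1: R4=4+1=5
CMP R4, 9  (cmp 5,9)
JNZ L1: taken
after SHR R2, 4: R2=9>>4=0
after XOR R2, 9: R2=0^9=9
after ADD R4, 1: R4=5+1=6
CMP R4, 9  (cmp 6,9)
JNZ L1: taken
after SHR R2, 4: R2=9>>4=0
after XOR R2, 9: R2=0^9=9
after ADD R4, 1: R4=6+1=7
CMP R4, 9  (cmp 7,9)
JNZ L1: taken
after SHR R2, 4: R2=9>>4=0
after XOR R2, 9: R2=0^9=9
after ADD R4, 1: R4=7+1=8
CMP R4, 9  (cmp 8,9)
JNZ L1: taken
after SHR R2, 4: R2=9>>4=0
after XOR R2, 9: R2=0^9=9
after ADD R4, 1: R4=8+1=9
CMP R4, 9  (cmp 9,9)
JNZ L1: not taken
halt.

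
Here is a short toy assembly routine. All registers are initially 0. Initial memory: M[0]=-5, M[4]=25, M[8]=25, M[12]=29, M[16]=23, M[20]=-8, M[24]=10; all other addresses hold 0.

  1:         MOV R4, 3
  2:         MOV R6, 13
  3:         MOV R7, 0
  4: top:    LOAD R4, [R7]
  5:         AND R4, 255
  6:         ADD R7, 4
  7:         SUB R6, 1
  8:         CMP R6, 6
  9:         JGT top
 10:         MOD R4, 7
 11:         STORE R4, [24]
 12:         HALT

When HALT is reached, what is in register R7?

28

R4=3
R6=13
R7=0
R4=M[0]=-5
R4=(-5)&255=251
R7=0+4=4
R6=13-1=12
CMP R6, 6  (cmp 12,6)
JGT top: taken
R4=M[4]=25
R4=25&255=25
R7=4+4=8
R6=12-1=11
CMP R6, 6  (cmp 11,6)
JGT top: taken
R4=M[8]=25
R4=25&255=25
R7=8+4=12
R6=11-1=10
CMP R6, 6  (cmp 10,6)
JGT top: taken
R4=M[12]=29
R4=29&255=29
R7=12+4=16
R6=10-1=9
CMP R6, 6  (cmp 9,6)
JGT top: taken
R4=M[16]=23
R4=23&255=23
R7=16+4=20
R6=9-1=8
CMP R6, 6  (cmp 8,6)
JGT top: taken
R4=M[20]=-8
R4=(-8)&255=248
R7=20+4=24
R6=8-1=7
CMP R6, 6  (cmp 7,6)
JGT top: taken
R4=M[24]=10
R4=10&255=10
R7=24+4=28
R6=7-1=6
CMP R6, 6  (cmp 6,6)
JGT top: not taken
R4=10%7=3
STORE R4, [24] → M[24]=3
halt.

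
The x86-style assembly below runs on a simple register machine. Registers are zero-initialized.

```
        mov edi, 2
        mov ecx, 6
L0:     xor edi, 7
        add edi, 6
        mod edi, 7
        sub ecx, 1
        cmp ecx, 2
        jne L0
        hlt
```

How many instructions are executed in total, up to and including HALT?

edi=2
ecx=6
edi=2^7=5
edi=5+6=11
edi=11%7=4
ecx=6-1=5
cmp ecx, 2  (cmp 5,2)
jne L0: taken
edi=4^7=3
edi=3+6=9
edi=9%7=2
ecx=5-1=4
cmp ecx, 2  (cmp 4,2)
jne L0: taken
edi=2^7=5
edi=5+6=11
edi=11%7=4
ecx=4-1=3
cmp ecx, 2  (cmp 3,2)
jne L0: taken
edi=4^7=3
edi=3+6=9
edi=9%7=2
ecx=3-1=2
cmp ecx, 2  (cmp 2,2)
jne L0: not taken
halt.
Total executed instructions: 27.

27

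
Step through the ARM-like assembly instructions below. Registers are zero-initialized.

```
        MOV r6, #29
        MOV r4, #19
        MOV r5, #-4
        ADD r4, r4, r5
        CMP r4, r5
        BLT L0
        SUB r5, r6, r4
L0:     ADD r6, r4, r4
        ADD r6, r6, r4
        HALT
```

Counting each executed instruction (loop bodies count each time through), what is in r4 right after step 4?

r6=29
r4=19
r5=-4
r4=19+(-4)=15
After step 4: r4 = 15.

15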